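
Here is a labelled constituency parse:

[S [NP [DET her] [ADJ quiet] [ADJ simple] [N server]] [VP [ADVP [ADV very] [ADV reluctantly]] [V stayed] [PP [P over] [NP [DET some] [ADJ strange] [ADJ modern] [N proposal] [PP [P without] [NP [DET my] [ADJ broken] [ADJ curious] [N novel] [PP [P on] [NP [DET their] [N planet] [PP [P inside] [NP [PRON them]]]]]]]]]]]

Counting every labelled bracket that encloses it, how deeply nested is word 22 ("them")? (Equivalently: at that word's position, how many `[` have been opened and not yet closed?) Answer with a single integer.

11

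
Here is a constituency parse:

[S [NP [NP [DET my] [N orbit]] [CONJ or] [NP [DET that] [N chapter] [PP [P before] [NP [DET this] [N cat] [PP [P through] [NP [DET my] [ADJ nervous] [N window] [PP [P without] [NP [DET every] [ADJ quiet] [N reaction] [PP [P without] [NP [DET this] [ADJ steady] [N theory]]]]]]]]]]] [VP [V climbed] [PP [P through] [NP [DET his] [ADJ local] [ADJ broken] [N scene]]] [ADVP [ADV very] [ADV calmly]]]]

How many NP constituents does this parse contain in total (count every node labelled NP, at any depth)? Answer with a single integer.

8

The NP constituents are: [NP my orbit or that chapter before this cat through my nervous window without every quiet reaction without this steady theory]; [NP my orbit]; [NP that chapter before this cat through my nervous window without every quiet reaction without this steady theory]; [NP this cat through my nervous window without every quiet reaction without this steady theory]; [NP my nervous window without every quiet reaction without this steady theory]; [NP every quiet reaction without this steady theory] …. Total: 8.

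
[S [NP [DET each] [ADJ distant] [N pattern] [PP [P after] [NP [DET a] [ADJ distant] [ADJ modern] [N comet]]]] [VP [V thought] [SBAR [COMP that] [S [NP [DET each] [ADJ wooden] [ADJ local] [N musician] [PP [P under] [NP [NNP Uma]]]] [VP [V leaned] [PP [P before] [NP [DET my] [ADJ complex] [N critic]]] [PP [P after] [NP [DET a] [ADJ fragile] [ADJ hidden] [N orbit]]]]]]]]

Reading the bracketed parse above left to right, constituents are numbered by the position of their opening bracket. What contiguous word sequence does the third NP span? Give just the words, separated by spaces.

The NP opening brackets appear, in order, over: "each distant pattern after a distant modern comet"; "a distant modern comet"; "each wooden local musician under Uma"; "Uma"; "my complex critic"; "a fragile hidden orbit". The third one spans "each wooden local musician under Uma".

each wooden local musician under Uma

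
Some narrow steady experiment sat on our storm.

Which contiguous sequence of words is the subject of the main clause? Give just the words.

some narrow steady experiment

"some narrow steady experiment" is the NP that combines with the VP headed by "sat" to form the main clause — the subject.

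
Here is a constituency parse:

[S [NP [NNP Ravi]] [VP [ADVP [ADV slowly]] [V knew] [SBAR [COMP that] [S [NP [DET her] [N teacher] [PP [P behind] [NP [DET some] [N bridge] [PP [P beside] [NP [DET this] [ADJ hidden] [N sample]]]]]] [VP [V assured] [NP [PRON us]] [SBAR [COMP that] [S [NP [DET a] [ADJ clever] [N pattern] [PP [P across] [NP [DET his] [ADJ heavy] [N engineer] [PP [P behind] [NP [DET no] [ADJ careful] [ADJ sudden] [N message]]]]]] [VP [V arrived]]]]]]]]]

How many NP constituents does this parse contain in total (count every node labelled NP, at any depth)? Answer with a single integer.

The NP constituents are: [NP Ravi]; [NP her teacher behind some bridge beside this hidden sample]; [NP some bridge beside this hidden sample]; [NP this hidden sample]; [NP us]; [NP a clever pattern across his heavy engineer behind no careful sudden message] …. Total: 8.

8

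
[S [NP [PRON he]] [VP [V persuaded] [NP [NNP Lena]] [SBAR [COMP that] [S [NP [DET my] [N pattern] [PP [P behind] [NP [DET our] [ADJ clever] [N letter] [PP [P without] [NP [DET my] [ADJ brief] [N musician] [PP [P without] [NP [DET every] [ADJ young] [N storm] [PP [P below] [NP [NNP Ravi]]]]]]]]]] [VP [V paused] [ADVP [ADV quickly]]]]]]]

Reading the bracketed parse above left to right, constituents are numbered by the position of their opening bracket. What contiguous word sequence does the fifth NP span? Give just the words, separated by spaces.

my brief musician without every young storm below Ravi

In left-to-right order the NP constituents are "he"; "Lena"; "my pattern behind our clever letter without my brief musician without every young storm below Ravi"; "our clever letter without my brief musician without every young storm below Ravi"; "my brief musician without every young storm below Ravi"; "every young storm below Ravi"; "Ravi". Number 5 is "my brief musician without every young storm below Ravi".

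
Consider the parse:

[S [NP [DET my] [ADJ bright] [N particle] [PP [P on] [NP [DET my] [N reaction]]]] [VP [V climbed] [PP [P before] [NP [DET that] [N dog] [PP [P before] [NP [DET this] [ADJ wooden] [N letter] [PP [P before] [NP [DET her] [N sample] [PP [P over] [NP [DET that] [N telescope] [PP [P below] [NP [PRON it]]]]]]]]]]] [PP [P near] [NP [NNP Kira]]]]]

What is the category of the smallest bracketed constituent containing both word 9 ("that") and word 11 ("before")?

Both words fall inside [NP that dog before this wooden letter before her sample over that telescope below it] (words 9–22), and no smaller constituent contains them both. Label: NP.

NP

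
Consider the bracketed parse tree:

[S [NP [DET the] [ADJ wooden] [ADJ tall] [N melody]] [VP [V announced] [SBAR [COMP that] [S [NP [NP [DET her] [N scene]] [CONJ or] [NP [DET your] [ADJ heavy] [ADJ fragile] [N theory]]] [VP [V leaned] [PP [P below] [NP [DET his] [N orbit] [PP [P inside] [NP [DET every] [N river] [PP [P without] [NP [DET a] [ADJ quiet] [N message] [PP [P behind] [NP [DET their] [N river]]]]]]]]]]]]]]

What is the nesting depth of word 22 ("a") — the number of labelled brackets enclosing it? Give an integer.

The word sits inside DET, which is inside NP, inside PP, inside NP, inside PP, inside NP, inside PP, inside VP, inside S, inside SBAR, inside VP, inside S — 12 brackets in all.

12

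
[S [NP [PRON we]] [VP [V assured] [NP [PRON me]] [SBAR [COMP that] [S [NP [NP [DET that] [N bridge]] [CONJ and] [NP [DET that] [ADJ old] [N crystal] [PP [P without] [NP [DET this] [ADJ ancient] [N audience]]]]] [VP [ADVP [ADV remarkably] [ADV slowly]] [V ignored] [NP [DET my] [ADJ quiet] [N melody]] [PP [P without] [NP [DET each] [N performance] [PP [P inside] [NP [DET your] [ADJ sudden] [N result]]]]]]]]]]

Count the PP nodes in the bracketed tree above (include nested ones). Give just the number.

3

Listing each PP by its span: [PP without this ancient audience]; [PP without each performance inside your sudden result]; [PP inside your sudden result] — that makes 3.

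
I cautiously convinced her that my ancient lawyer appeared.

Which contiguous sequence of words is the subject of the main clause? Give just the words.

"I" is the NP that combines with the VP headed by "convinced" to form the main clause — the subject.

I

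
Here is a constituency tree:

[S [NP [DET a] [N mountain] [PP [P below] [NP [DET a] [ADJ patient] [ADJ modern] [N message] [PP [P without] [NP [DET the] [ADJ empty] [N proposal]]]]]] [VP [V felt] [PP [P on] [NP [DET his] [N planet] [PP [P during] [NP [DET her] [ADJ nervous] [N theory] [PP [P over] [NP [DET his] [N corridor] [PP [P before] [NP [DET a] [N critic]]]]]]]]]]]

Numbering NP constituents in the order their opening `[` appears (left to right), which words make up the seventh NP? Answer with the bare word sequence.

a critic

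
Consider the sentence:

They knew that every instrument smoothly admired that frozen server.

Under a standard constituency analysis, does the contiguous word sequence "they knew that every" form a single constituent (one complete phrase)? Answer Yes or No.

The smallest constituent containing the whole sequence is the clause [S they knew that every instrument smoothly admired that frozen server], but the sequence is only part of it — it straddles the boundary between noun phrase "they" and verb phrase "knew that every instrument smoothly admired that frozen server".

No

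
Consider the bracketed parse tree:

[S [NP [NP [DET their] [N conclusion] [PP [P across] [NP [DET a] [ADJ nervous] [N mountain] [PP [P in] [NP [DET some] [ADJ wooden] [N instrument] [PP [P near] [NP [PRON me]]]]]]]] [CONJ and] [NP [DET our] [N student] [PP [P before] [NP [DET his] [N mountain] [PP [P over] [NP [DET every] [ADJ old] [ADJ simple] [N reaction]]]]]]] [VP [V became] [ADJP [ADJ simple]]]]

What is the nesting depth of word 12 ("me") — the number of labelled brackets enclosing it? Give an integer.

10

Path from the root down to the word: S → NP → NP → PP → NP → PP → NP → PP → NP → PRON. That is 10 enclosing brackets.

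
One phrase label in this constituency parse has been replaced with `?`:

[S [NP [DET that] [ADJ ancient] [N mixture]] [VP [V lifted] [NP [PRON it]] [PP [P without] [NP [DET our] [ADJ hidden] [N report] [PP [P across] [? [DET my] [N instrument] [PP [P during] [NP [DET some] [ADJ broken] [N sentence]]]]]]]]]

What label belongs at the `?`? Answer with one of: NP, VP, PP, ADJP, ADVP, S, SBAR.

NP

Looking at what the `?` directly dominates — DET 'my', N 'instrument', PP — this is a noun phrase (NP).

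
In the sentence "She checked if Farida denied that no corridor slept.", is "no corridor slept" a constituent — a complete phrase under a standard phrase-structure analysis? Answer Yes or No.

The sequence corresponds to a single S node — the clause "no corridor slept".

Yes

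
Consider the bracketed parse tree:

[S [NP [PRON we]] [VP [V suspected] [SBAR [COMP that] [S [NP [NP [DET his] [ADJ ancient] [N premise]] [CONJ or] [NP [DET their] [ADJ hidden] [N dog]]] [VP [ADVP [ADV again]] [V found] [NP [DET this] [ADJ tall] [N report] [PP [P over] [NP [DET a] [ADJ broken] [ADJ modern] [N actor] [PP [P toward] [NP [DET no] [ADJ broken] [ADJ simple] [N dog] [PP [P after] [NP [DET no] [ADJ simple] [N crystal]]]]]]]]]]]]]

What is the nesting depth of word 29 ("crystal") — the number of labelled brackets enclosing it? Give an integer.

13

Counting open brackets not yet closed at "crystal": [S [VP [SBAR [S [VP [NP [PP [NP [PP [NP [PP [NP [N = 13.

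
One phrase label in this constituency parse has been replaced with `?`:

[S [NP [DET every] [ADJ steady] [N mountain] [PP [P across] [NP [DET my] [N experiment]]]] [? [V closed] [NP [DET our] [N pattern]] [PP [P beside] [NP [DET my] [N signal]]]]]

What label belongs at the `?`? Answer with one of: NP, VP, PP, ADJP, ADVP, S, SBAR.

VP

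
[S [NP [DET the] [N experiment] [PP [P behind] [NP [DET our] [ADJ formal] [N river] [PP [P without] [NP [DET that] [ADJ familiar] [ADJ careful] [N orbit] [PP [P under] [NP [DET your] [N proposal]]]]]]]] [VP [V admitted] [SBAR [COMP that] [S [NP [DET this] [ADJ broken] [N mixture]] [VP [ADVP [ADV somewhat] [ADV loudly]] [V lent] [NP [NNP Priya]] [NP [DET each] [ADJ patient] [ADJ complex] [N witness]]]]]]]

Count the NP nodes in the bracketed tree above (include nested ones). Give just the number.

Scanning left to right, an opening `[NP` appears at word positions 1, 4, 8, 13, 17, 23, 24 — 7 in total.

7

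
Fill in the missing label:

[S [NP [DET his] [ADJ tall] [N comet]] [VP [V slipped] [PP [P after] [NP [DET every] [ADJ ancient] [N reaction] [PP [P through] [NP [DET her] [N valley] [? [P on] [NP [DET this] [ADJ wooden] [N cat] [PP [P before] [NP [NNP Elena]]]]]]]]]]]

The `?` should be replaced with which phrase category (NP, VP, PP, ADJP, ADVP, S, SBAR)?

PP

The `?` node immediately contains: P 'on', NP. That is the internal structure of a prepositional phrase, so the label is PP.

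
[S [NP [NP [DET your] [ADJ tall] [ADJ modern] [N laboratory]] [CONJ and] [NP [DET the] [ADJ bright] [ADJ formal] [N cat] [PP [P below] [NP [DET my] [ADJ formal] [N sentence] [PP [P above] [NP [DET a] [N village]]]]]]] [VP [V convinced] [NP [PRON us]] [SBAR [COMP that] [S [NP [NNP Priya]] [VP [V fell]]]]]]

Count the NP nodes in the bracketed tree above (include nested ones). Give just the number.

7

Listing each NP by its span: [NP your tall modern laboratory and the bright formal cat below my formal sentence above a village]; [NP your tall modern laboratory]; [NP the bright formal cat below my formal sentence above a village]; [NP my formal sentence above a village]; [NP a village]; [NP us] … — that makes 7.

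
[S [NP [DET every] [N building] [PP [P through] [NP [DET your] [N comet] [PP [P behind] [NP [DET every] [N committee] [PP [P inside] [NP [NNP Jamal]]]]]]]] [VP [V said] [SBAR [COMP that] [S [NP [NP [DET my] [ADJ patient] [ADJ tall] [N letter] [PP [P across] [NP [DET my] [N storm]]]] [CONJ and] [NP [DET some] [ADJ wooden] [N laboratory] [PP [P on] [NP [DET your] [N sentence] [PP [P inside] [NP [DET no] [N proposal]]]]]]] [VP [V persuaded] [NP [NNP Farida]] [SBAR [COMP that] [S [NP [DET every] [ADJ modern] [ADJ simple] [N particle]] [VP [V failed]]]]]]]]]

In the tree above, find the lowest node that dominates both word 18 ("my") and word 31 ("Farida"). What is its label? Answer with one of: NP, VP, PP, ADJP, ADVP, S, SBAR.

Word 18 lies under S → VP → SBAR → S → NP → NP → PP → NP → DET; word 31 lies under S → VP → SBAR → S → VP → NP → NNP. The lowest shared node is the S.

S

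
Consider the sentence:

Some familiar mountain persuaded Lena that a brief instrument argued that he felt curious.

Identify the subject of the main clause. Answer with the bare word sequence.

some familiar mountain

The subject of the main clause is the NP immediately before the verb "persuaded": "some familiar mountain".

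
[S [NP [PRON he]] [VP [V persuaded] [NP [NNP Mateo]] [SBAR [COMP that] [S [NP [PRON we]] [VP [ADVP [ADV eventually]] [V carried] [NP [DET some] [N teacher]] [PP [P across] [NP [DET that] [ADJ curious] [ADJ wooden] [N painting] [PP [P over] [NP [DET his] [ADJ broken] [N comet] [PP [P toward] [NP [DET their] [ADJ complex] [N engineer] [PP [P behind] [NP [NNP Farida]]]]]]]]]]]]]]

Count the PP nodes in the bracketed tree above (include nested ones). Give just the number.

Scanning left to right, an opening `[PP` appears at word positions 10, 15, 19, 23 — 4 in total.

4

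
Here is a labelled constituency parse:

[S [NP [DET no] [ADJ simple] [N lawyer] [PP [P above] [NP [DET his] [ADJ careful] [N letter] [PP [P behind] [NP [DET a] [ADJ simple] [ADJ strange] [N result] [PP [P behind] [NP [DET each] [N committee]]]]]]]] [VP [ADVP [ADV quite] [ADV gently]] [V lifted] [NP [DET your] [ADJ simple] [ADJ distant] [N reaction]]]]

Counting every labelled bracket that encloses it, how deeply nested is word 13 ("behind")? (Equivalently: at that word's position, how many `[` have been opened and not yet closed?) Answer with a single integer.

Counting open brackets not yet closed at "behind": [S [NP [PP [NP [PP [NP [PP [P = 8.

8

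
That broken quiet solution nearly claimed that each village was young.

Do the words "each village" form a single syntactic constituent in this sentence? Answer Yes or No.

Yes

These words form the whole noun phrase headed by "village", so yes — one constituent.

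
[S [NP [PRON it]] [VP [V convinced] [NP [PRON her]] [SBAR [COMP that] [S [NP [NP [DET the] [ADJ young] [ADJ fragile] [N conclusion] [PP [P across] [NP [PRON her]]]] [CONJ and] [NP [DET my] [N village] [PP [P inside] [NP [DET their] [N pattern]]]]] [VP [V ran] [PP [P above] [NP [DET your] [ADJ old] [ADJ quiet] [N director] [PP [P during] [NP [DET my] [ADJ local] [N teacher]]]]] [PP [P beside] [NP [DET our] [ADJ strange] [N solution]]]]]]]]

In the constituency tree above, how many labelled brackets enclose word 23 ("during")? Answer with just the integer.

The word sits inside P, which is inside PP, inside NP, inside PP, inside VP, inside S, inside SBAR, inside VP, inside S — 9 brackets in all.

9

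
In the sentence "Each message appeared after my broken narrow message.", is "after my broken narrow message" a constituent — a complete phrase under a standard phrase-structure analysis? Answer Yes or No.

These words form the whole prepositional phrase headed by "after", so yes — one constituent.

Yes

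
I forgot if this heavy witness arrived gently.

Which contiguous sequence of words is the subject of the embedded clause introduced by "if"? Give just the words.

this heavy witness

"this heavy witness" is the NP that combines with the VP headed by "arrived" to form the embedded clause introduced by "if" — the subject.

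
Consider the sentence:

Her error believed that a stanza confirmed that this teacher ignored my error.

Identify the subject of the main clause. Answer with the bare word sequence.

her error

In the main clause the verb is "believed"; the NP preceding it, "her error", is the subject.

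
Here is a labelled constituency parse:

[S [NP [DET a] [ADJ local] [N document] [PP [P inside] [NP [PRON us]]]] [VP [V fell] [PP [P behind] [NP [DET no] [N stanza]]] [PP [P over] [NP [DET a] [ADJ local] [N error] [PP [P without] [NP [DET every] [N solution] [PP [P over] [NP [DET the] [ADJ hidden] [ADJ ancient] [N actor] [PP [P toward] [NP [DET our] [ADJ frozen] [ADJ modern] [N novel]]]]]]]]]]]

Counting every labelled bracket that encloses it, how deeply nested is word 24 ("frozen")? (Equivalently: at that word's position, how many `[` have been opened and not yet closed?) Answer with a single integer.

Counting open brackets not yet closed at "frozen": [S [VP [PP [NP [PP [NP [PP [NP [PP [NP [ADJ = 11.

11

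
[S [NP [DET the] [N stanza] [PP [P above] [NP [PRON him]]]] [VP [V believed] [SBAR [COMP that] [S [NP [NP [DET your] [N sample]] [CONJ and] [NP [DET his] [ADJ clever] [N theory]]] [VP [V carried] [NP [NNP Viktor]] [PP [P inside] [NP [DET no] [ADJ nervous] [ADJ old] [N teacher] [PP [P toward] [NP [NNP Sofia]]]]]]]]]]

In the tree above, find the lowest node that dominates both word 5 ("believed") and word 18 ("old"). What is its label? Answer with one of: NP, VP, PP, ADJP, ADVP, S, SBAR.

VP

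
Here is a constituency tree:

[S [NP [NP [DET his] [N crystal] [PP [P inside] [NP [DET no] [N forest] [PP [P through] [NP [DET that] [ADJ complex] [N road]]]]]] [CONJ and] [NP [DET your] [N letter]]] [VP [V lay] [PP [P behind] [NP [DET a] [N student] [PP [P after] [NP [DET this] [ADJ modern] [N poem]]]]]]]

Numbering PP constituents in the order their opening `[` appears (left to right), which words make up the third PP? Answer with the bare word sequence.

In left-to-right order the PP constituents are "inside no forest through that complex road"; "through that complex road"; "behind a student after this modern poem"; "after this modern poem". Number 3 is "behind a student after this modern poem".

behind a student after this modern poem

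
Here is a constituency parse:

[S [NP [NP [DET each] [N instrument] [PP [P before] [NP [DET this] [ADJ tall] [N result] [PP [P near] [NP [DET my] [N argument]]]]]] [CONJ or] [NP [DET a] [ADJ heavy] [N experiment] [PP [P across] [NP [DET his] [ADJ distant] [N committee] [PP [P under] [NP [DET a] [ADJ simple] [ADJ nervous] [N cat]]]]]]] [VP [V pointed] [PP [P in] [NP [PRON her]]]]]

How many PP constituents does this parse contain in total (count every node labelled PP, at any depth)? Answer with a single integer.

The PP constituents are: [PP before this tall result near my argument]; [PP near my argument]; [PP across his distant committee under a simple nervous cat]; [PP under a simple nervous cat]; [PP in her]. Total: 5.

5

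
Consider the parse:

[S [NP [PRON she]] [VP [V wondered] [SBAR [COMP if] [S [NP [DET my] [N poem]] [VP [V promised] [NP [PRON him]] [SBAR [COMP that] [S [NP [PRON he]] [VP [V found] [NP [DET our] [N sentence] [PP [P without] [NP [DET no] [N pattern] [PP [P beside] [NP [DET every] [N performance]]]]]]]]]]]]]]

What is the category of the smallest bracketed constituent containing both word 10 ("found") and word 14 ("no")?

VP

The smallest bracket enclosing both words is [VP found our sentence without no pattern beside every performance], so the label is VP.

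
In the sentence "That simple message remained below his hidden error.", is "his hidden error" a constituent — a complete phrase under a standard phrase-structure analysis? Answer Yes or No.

Yes

These words form the whole noun phrase headed by "error", so yes — one constituent.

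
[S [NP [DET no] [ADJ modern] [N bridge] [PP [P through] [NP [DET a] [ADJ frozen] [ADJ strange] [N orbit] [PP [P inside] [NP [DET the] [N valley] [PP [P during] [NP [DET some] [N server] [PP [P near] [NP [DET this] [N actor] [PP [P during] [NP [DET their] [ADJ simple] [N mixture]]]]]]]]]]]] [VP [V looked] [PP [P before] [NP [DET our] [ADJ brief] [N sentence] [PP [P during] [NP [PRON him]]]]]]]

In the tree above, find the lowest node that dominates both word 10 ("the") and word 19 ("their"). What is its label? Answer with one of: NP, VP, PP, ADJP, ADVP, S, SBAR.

NP

The smallest bracket enclosing both words is [NP the valley during some server near this actor during their simple mixture], so the label is NP.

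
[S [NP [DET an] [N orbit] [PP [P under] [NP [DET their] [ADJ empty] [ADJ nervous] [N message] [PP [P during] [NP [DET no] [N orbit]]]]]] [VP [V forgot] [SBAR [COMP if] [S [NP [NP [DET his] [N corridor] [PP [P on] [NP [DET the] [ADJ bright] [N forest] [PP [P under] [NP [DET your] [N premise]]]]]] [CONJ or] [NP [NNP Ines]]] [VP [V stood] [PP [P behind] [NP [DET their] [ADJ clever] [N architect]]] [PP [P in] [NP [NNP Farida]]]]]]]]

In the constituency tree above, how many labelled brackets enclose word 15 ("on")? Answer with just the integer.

8

The word sits inside P, which is inside PP, inside NP, inside NP, inside S, inside SBAR, inside VP, inside S — 8 brackets in all.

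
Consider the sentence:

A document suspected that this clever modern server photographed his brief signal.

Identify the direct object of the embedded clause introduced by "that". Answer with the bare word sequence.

his brief signal

The verb of the embedded clause introduced by "that" is "photographed"; its direct object is the NP "his brief signal".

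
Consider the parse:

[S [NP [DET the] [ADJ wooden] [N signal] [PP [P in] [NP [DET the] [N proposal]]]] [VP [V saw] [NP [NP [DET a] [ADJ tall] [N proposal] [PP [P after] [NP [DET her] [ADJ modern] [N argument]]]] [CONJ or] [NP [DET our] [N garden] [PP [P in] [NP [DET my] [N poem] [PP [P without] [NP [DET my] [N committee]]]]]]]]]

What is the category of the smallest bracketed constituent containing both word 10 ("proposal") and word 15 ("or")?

NP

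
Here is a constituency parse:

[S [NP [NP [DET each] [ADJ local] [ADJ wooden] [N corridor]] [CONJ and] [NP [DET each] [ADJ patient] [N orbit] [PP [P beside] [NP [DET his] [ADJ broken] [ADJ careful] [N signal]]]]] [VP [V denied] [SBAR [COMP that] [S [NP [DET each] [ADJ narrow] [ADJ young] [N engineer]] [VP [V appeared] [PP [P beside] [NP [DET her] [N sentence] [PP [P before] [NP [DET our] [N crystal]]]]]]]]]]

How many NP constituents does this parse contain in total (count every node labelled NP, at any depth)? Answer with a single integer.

7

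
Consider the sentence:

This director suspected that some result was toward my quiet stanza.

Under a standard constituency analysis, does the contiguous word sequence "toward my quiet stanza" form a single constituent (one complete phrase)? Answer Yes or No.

Yes

These words form the whole prepositional phrase headed by "toward", so yes — one constituent.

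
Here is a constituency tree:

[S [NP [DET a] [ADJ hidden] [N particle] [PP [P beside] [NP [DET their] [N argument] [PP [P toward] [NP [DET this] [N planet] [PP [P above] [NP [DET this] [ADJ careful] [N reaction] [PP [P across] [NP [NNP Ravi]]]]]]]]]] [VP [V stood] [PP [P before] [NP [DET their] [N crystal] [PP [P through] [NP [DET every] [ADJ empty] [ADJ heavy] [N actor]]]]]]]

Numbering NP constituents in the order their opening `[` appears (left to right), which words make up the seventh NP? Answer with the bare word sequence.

In left-to-right order the NP constituents are "a hidden particle beside their argument toward this planet above this careful reaction across Ravi"; "their argument toward this planet above this careful reaction across Ravi"; "this planet above this careful reaction across Ravi"; "this careful reaction across Ravi"; "Ravi"; "their crystal through every empty heavy actor"; "every empty heavy actor". Number 7 is "every empty heavy actor".

every empty heavy actor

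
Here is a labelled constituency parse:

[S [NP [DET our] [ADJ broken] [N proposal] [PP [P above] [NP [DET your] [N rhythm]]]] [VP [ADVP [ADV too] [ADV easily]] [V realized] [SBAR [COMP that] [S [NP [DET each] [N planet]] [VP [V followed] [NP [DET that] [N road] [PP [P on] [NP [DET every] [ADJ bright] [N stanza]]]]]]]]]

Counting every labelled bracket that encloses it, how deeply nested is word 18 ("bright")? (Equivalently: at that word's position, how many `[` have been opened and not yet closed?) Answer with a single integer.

Counting open brackets not yet closed at "bright": [S [VP [SBAR [S [VP [NP [PP [NP [ADJ = 9.

9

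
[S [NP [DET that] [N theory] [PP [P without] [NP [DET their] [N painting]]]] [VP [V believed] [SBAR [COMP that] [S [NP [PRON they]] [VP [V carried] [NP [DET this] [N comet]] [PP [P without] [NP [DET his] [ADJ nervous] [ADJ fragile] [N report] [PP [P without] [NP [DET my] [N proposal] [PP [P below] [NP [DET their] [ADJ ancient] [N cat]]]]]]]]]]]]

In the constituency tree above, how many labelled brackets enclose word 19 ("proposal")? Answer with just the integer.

10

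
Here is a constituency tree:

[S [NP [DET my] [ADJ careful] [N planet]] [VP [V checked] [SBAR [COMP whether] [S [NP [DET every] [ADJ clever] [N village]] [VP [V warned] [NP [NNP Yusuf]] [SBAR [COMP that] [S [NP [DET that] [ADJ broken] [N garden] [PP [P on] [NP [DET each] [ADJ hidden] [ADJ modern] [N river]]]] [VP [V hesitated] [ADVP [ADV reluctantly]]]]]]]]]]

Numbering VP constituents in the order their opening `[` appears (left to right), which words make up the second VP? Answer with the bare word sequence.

warned Yusuf that that broken garden on each hidden modern river hesitated reluctantly

The VP opening brackets appear, in order, over: "checked whether every clever village warned Yusuf that that broken garden on each hidden modern river hesitated reluctantly"; "warned Yusuf that that broken garden on each hidden modern river hesitated reluctantly"; "hesitated reluctantly". The second one spans "warned Yusuf that that broken garden on each hidden modern river hesitated reluctantly".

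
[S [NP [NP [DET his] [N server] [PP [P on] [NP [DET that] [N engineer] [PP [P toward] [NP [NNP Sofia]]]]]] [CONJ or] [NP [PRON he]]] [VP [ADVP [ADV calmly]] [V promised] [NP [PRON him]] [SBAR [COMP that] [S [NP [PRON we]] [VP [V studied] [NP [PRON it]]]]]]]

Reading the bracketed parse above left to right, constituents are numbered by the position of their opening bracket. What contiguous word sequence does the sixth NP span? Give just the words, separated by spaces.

Opening `[NP` markers occur at word positions 1, 1, 4, 7, 9, 12, 14, 16; the sixth of these opens the constituent [NP him].

him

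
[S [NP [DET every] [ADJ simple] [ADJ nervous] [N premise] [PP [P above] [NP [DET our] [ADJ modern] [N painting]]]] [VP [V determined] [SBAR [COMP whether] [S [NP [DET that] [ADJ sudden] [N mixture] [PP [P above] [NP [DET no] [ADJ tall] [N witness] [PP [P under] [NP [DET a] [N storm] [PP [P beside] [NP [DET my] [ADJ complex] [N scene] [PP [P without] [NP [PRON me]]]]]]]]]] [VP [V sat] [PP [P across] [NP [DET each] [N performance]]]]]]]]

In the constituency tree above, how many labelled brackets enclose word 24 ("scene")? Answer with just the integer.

Path from the root down to the word: S → VP → SBAR → S → NP → PP → NP → PP → NP → PP → NP → N. That is 12 enclosing brackets.

12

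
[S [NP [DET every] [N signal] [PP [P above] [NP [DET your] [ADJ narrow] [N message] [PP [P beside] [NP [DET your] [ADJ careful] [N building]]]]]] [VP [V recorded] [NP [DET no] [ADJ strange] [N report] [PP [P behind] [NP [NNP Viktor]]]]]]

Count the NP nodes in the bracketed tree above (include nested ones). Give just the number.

Listing each NP by its span: [NP every signal above your narrow message beside your careful building]; [NP your narrow message beside your careful building]; [NP your careful building]; [NP no strange report behind Viktor]; [NP Viktor] — that makes 5.

5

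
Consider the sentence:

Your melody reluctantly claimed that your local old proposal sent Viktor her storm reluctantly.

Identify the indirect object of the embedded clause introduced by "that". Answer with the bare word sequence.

Viktor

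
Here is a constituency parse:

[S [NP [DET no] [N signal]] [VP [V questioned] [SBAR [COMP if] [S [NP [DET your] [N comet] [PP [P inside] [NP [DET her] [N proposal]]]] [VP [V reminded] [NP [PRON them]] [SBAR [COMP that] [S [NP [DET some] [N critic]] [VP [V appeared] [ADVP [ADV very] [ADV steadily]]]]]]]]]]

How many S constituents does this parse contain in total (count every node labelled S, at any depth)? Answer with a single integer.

The S constituents are: [S no signal questioned if your comet inside her proposal reminded them that some critic appeared very steadily]; [S your comet inside her proposal reminded them that some critic appeared very steadily]; [S some critic appeared very steadily]. Total: 3.

3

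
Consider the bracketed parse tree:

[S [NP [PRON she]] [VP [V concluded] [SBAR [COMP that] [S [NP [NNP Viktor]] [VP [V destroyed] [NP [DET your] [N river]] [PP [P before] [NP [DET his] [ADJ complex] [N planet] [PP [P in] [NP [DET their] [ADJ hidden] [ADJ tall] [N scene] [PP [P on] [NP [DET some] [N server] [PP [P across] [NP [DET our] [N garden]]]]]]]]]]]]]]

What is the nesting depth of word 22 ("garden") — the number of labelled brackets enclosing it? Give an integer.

14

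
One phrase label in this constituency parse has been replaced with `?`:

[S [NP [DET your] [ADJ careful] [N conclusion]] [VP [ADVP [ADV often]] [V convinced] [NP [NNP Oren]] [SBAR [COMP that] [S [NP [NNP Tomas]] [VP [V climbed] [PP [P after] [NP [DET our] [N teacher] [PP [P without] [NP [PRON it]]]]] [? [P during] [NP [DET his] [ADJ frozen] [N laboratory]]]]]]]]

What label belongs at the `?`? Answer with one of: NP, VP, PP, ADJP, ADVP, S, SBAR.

The `?` node immediately contains: P 'during', NP. That is the internal structure of a prepositional phrase, so the label is PP.

PP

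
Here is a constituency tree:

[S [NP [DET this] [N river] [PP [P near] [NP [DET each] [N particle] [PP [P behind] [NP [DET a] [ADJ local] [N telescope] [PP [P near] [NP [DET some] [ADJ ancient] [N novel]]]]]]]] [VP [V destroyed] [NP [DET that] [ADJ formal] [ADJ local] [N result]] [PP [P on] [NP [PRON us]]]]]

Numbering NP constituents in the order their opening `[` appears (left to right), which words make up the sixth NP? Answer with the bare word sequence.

Opening `[NP` markers occur at word positions 1, 4, 7, 11, 15, 20; the sixth of these opens the constituent [NP us].

us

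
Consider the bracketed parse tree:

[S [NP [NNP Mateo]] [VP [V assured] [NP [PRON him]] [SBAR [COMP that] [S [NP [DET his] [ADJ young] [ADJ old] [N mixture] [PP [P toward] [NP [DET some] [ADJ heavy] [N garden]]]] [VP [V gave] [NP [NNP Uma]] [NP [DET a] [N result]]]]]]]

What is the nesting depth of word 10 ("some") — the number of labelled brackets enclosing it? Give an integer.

8

The word sits inside DET, which is inside NP, inside PP, inside NP, inside S, inside SBAR, inside VP, inside S — 8 brackets in all.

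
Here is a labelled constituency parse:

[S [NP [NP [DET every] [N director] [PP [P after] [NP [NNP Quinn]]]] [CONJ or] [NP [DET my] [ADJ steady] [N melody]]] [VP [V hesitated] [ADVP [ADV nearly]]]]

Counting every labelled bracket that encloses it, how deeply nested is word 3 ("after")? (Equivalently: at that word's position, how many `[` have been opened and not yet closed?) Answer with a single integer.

5

Path from the root down to the word: S → NP → NP → PP → P. That is 5 enclosing brackets.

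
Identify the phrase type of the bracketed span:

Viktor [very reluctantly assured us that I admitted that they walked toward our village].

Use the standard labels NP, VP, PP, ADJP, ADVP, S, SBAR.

The span is built around the verb "assured" — a verb phrase (VP).

VP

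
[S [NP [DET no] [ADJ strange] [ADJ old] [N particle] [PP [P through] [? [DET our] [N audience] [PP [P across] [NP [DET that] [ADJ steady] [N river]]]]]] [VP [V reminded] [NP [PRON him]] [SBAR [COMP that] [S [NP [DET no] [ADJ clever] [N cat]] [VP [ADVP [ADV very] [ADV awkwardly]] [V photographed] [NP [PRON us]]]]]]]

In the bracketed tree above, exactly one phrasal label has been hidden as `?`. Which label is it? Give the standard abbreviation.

NP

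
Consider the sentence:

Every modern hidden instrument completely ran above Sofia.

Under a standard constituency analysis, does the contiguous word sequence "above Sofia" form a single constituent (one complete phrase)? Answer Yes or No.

These words form the whole prepositional phrase headed by "above", so yes — one constituent.

Yes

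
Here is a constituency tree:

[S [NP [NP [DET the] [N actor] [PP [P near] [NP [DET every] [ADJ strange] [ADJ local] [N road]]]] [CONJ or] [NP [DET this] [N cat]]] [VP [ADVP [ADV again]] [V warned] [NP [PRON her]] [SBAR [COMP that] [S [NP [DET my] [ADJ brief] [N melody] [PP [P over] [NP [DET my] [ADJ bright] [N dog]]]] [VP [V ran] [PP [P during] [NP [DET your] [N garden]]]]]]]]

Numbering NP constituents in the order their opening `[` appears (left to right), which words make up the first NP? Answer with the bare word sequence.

In left-to-right order the NP constituents are "the actor near every strange local road or this cat"; "the actor near every strange local road"; "every strange local road"; "this cat"; "her"; "my brief melody over my bright dog"; "my bright dog"; "your garden". Number 1 is "the actor near every strange local road or this cat".

the actor near every strange local road or this cat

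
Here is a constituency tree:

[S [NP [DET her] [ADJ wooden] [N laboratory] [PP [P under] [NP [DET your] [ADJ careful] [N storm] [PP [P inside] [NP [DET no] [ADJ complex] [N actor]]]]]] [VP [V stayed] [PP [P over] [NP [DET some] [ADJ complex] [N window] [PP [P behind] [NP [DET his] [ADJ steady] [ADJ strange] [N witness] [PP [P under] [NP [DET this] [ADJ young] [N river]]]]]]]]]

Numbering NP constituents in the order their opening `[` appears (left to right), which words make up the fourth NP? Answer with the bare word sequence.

In left-to-right order the NP constituents are "her wooden laboratory under your careful storm inside no complex actor"; "your careful storm inside no complex actor"; "no complex actor"; "some complex window behind his steady strange witness under this young river"; "his steady strange witness under this young river"; "this young river". Number 4 is "some complex window behind his steady strange witness under this young river".

some complex window behind his steady strange witness under this young river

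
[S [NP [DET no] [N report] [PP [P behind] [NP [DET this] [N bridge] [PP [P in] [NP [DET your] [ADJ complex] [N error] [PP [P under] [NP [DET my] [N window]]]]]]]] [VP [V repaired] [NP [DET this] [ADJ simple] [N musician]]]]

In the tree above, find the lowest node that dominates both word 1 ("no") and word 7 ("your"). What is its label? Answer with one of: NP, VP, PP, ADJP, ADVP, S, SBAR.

NP

Both words fall inside [NP no report behind this bridge in your complex error under my window] (words 1–12), and no smaller constituent contains them both. Label: NP.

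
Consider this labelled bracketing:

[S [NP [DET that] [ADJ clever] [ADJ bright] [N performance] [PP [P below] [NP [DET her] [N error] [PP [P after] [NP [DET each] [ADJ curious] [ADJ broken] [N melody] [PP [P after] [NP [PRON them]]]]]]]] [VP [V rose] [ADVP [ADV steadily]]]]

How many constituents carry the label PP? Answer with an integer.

Listing each PP by its span: [PP below her error after each curious broken melody after them]; [PP after each curious broken melody after them]; [PP after them] — that makes 3.

3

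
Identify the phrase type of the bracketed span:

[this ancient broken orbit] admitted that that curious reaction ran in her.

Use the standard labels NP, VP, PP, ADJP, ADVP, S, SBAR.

The bracketed span "this ancient broken orbit" is headed by "orbit", making it a noun phrase (NP).

NP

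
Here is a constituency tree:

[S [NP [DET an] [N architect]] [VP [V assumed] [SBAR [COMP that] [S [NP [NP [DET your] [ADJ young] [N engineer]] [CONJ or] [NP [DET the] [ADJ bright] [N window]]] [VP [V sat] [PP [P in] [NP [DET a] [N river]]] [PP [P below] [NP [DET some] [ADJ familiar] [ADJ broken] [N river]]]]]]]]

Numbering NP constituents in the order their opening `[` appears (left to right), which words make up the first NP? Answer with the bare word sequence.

an architect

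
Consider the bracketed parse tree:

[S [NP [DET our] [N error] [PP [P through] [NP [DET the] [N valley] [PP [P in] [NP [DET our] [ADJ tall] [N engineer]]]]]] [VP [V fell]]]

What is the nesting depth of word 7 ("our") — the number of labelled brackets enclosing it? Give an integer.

7

Path from the root down to the word: S → NP → PP → NP → PP → NP → DET. That is 7 enclosing brackets.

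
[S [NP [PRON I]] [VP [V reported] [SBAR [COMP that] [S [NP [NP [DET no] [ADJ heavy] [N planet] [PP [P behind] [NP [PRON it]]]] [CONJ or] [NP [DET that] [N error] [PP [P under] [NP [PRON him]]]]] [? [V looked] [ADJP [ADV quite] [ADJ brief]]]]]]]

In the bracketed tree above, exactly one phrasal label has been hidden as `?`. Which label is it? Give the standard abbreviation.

VP

Looking at what the `?` directly dominates — V 'looked', ADJP — this is a verb phrase (VP).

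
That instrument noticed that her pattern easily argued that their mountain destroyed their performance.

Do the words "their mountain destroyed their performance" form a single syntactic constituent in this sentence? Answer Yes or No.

Yes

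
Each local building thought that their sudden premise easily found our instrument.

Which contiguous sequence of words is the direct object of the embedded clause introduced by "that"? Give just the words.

"found" heads the VP of the embedded clause introduced by "that", and "our instrument" is its direct object.

our instrument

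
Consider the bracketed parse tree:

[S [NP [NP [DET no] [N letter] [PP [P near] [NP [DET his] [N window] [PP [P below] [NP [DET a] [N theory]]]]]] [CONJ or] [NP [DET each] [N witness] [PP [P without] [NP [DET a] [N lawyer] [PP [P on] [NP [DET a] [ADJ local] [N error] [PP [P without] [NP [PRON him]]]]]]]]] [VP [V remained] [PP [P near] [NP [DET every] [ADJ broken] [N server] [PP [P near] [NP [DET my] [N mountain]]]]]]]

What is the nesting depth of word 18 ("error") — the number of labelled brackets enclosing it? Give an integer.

Path from the root down to the word: S → NP → NP → PP → NP → PP → NP → N. That is 8 enclosing brackets.

8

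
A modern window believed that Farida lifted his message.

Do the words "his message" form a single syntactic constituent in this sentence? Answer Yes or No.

The sequence corresponds to a single NP node — the noun phrase "his message".

Yes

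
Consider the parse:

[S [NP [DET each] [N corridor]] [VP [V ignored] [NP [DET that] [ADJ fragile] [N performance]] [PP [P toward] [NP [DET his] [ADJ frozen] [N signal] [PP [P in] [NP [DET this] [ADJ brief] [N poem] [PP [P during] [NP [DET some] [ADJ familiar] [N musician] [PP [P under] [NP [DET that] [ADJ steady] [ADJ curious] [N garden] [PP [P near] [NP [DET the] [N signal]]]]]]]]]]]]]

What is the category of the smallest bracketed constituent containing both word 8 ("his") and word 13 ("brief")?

NP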